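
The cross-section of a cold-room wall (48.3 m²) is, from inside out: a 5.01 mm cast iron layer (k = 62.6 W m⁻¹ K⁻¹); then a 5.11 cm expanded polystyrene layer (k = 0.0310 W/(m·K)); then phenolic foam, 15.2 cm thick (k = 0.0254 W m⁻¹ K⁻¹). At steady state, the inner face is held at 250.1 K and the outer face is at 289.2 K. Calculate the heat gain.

Treat each layer as a resistance in series:
  R_cast iron = L/(kA) = 0.00501/(62.6·48.3) = 1.657×10^-6 K/W
  R_expanded polystyrene = L/(kA) = 0.0511/(0.0310·48.3) = 0.03413 K/W
  R_phenolic foam = L/(kA) = 0.152/(0.0254·48.3) = 0.1239 K/W
ΣR = 1.657×10^-6 + 0.03413 + 0.1239 = 0.1580 K/W
Q = ΔT/ΣR = (250.1 K − 289.2 K)/0.1580 = -247 W
(Negative Q ⇒ heat flows inward; heat gain = 247 W.)

Q = 247 W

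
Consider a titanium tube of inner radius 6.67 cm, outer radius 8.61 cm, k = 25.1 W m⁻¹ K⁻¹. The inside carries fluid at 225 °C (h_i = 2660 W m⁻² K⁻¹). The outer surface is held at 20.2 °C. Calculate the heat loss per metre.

Resistance network (inner→outer):
  R'_conv,in = 1/(2πr h) = 1/(2π·0.0667·2660) = 8.970×10^-4 m·K/W
  R'_titanium = ln(0.0861/0.0667)/(2πk) = 0.2553/(2π·25.1) = 0.001619 m·K/W
ΣR = 8.970×10^-4 + 0.001619 = 0.002516 m·K/W
Q' = ΔT/ΣR = (225 °C − 20.2 °C)/0.002516 = 81400 W/m

Q' = 81400 W/m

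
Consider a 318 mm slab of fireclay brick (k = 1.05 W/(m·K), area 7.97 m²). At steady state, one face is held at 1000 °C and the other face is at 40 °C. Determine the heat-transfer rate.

Q = 25.3 kW

Q = kA·ΔT/L = 1.05 × 7.97 × |1000 °C − 40 °C| / 0.318 = 25300 W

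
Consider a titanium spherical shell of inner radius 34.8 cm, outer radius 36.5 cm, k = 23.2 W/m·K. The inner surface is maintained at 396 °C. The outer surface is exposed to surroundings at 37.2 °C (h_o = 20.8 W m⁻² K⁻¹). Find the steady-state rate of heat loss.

Resistance network (inner→outer):
  R_titanium = (1/0.348 − 1/0.365)/(4πk) = 0.1338/(4π·23.2) = 4.591×10^-4 K/W
  R_conv,out = 1/(4πr²h) = 1/(4π·0.365²·20.8) = 0.02872 K/W
ΣR = 4.591×10^-4 + 0.02872 = 0.02918 K/W
Q = ΔT/ΣR = (396 °C − 37.2 °C)/0.02918 = 12300 W

Q = 12.3 kW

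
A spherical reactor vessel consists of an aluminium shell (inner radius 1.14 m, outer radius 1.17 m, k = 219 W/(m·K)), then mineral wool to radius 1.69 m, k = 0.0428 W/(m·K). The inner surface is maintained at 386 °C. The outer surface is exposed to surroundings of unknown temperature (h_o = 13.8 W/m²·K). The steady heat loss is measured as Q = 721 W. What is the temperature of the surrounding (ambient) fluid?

Sum the resistances:
  R_aluminium = (1/1.14 − 1/1.17)/(4πk) = 0.02249/(4π·219) = 8.173×10^-6 K/W
  R_mineral wool = (1/1.17 − 1/1.69)/(4πk) = 0.2630/(4π·0.0428) = 0.4890 K/W
  R_conv,out = 1/(4πr²h) = 1/(4π·1.69²·13.8) = 0.002019 K/W
ΣR = 0.4910 K/W
ΔT = Q·ΣR = 721 × 0.4910 = 354.0 K
Heat flows outward, so T_out = T_in − ΔT = 386 − 354.0 = 32.0 °C

T_out = 32.0 °C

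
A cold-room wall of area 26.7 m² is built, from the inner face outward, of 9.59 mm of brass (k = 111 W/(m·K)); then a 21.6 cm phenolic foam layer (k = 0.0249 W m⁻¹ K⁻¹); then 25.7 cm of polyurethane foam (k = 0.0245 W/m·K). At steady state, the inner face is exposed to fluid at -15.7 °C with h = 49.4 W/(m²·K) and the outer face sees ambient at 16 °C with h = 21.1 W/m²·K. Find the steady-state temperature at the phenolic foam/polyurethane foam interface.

T = -1.37 °C

Series thermal resistances, inner to outer:
  R_conv,in = 1/(hA) = 1/(49.4·26.7) = 7.582×10^-4 K/W
  R_brass = L/(kA) = 0.00959/(111·26.7) = 3.236×10^-6 K/W
  R_phenolic foam = L/(kA) = 0.216/(0.0249·26.7) = 0.3249 K/W
  R_polyurethane foam = L/(kA) = 0.257/(0.0245·26.7) = 0.3929 K/W
  R_conv,out = 1/(hA) = 1/(21.1·26.7) = 0.001775 K/W
ΣR = 7.582×10^-4 + 3.236×10^-6 + 0.3249 + 0.3929 + 0.001775 = 0.7203 K/W
Q = ΔT/ΣR = (-15.7 °C − 16 °C)/0.7203 = -44.01 W
From the inner boundary to the phenolic foam/polyurethane foam interface, ΣR_partial = 0.3257 K/W.
T_interface = T_in − Q·ΣR_partial = -15.7 °C − (-44.01)(0.3257) = -1.37 °C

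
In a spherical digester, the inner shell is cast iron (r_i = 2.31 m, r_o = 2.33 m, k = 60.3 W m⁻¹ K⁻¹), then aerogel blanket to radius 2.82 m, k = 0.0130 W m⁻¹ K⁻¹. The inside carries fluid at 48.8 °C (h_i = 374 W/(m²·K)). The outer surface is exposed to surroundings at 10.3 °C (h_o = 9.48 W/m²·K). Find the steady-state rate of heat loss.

Resistance network (inner→outer):
  R_conv,in = 1/(4πr²h) = 1/(4π·2.31²·374) = 3.987×10^-5 K/W
  R_cast iron = (1/2.31 − 1/2.33)/(4πk) = 0.003716/(4π·60.3) = 4.904×10^-6 K/W
  R_aerogel blanket = (1/2.33 − 1/2.82)/(4πk) = 0.07457/(4π·0.0130) = 0.4565 K/W
  R_conv,out = 1/(4πr²h) = 1/(4π·2.82²·9.48) = 0.001056 K/W
ΣR = 3.987×10^-5 + 4.904×10^-6 + 0.4565 + 0.001056 = 0.4576 K/W
Q = ΔT/ΣR = (48.8 °C − 10.3 °C)/0.4576 = 84.1 W

Q = 84.1 W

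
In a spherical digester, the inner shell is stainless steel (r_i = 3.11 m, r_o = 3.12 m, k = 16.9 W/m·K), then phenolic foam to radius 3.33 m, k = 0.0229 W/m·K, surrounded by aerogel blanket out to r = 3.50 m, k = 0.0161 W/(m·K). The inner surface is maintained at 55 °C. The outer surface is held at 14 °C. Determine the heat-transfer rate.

Q = 288 W

Series thermal resistances, inner to outer:
  R_stainless steel = (1/3.11 − 1/3.12)/(4πk) = 0.001031/(4π·16.9) = 4.853×10^-6 K/W
  R_phenolic foam = (1/3.12 − 1/3.33)/(4πk) = 0.02021/(4π·0.0229) = 0.07024 K/W
  R_aerogel blanket = (1/3.33 − 1/3.50)/(4πk) = 0.01459/(4π·0.0161) = 0.07209 K/W
ΣR = 4.853×10^-6 + 0.07024 + 0.07209 = 0.1423 K/W
Q = ΔT/ΣR = (55 °C − 14 °C)/0.1423 = 288 W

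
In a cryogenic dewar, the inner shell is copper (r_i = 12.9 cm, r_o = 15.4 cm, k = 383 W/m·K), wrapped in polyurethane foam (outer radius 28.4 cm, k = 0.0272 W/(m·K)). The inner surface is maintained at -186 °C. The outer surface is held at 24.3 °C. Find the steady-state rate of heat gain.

Q = 24.2 W

Series thermal resistances, inner to outer:
  R_copper = (1/0.129 − 1/0.154)/(4πk) = 1.258/(4π·383) = 2.615×10^-4 K/W
  R_polyurethane foam = (1/0.154 − 1/0.284)/(4πk) = 2.972/(4π·0.0272) = 8.696 K/W
ΣR = 2.615×10^-4 + 8.696 = 8.696 K/W
Q = ΔT/ΣR = (-186 °C − 24.3 °C)/8.696 = -24.2 W
(Negative Q ⇒ heat flows inward; heat gain = 24.2 W.)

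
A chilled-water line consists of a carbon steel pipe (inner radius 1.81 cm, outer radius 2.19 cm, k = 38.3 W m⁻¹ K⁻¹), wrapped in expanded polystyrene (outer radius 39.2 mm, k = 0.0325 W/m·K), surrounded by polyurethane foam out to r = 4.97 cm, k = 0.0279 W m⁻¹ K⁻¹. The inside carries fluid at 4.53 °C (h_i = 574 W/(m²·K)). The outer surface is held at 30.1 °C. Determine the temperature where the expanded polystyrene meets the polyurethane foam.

Resistance network (inner→outer):
  R'_conv,in = 1/(2πr h) = 1/(2π·0.0181·574) = 0.01532 m·K/W
  R'_carbon steel = ln(0.0219/0.0181)/(2πk) = 0.1906/(2π·38.3) = 7.919×10^-4 m·K/W
  R'_expanded polystyrene = ln(0.0392/0.0219)/(2πk) = 0.5822/(2π·0.0325) = 2.851 m·K/W
  R'_polyurethane foam = ln(0.0497/0.0392)/(2πk) = 0.2373/(2π·0.0279) = 1.354 m·K/W
ΣR = 0.01532 + 7.919×10^-4 + 2.851 + 1.354 = 4.221 m·K/W
Q' = ΔT/ΣR = (4.53 °C − 30.1 °C)/4.221 = -6.058 W/m
From the inner boundary to the expanded polystyrene/polyurethane foam interface, ΣR_partial = 2.867 m·K/W.
T_interface = T_in − Q'·ΣR_partial = 4.53 °C − (-6.058)(2.867) = 21.9 °C

T = 21.9 °C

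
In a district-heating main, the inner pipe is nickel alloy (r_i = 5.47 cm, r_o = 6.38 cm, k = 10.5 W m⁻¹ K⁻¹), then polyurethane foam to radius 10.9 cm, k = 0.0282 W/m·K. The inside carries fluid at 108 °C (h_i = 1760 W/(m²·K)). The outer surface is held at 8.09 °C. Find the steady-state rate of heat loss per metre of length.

Series thermal resistances, inner to outer:
  R'_conv,in = 1/(2πr h) = 1/(2π·0.0547·1760) = 0.001653 m·K/W
  R'_nickel alloy = ln(0.0638/0.0547)/(2πk) = 0.1539/(2π·10.5) = 0.002333 m·K/W
  R'_polyurethane foam = ln(0.109/0.0638)/(2πk) = 0.5356/(2π·0.0282) = 3.023 m·K/W
ΣR = 0.001653 + 0.002333 + 3.023 = 3.027 m·K/W
Q' = ΔT/ΣR = (108 °C − 8.09 °C)/3.027 = 33.0 W/m

Q' = 33.0 W/m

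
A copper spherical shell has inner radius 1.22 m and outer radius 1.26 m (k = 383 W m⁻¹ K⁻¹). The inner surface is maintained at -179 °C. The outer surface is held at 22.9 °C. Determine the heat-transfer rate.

Q = 4πk·ΔT/(1/r₁ − 1/r₂) = 4π × 383 × 201.9 / (1/1.22 − 1/1.26) = 3.73×10^7 W

Q = 3.73×10^7 W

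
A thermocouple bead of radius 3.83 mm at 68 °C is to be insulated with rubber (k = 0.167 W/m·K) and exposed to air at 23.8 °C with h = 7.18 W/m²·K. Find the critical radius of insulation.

For a sphere, r_cr = 2k_ins/h = 2·0.167/7.18 = 0.0465 m = 4.65 cm

r_cr = 4.65 cm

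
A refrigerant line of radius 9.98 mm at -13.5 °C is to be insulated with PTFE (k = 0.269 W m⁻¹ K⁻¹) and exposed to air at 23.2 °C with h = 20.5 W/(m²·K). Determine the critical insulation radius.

r_cr = 1.31 cm

For a cylinder, r_cr = k_ins/h = 0.269/20.5 = 0.0131 m = 1.31 cm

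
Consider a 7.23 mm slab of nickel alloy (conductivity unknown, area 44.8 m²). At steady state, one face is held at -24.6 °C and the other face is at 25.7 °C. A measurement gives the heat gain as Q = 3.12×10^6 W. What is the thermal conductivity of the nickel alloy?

k = 10.0 W/m·K

ΣR = ΔT/Q = |-24.6 − 25.7|/3.12×10^6 = 1.612×10^-5 K/W
L/(kA) = 1.612×10^-5 ⇒ k = 0.00723/(1.612×10^-5·44.8) = 10.0 W/m·K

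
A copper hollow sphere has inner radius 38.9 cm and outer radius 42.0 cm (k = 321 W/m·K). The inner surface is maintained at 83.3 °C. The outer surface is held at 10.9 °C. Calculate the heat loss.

Q = 4πk·ΔT/(1/r₁ − 1/r₂) = 4π × 321 × 72.4 / (1/0.389 − 1/0.420) = 1.54×10^6 W

Q = 1.54×10^6 W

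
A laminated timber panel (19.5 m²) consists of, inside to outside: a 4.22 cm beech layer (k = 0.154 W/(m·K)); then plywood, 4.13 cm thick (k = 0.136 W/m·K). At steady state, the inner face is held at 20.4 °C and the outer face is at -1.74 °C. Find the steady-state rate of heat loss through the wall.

Q = 747 W

Treat each layer as a resistance in series:
  R_beech = L/(kA) = 0.0422/(0.154·19.5) = 0.01405 K/W
  R_plywood = L/(kA) = 0.0413/(0.136·19.5) = 0.01557 K/W
ΣR = 0.01405 + 0.01557 = 0.02962 K/W
Q = ΔT/ΣR = (20.4 °C − -1.74 °C)/0.02962 = 747 W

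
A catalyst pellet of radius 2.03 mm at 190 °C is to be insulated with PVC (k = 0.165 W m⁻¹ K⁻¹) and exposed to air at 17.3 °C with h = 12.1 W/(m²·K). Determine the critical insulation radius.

For a sphere, r_cr = 2k_ins/h = 2·0.165/12.1 = 0.0273 m = 2.73 cm

r_cr = 2.73 cm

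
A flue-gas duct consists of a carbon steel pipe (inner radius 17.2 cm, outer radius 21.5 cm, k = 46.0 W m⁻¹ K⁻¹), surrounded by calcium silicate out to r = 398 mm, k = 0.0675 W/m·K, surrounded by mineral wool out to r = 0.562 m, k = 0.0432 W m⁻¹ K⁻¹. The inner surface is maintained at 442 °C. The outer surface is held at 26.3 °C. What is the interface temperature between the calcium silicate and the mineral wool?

Resistance network (inner→outer):
  R'_carbon steel = ln(0.215/0.172)/(2πk) = 0.2231/(2π·46.0) = 7.721×10^-4 m·K/W
  R'_calcium silicate = ln(0.398/0.215)/(2πk) = 0.6158/(2π·0.0675) = 1.452 m·K/W
  R'_mineral wool = ln(0.562/0.398)/(2πk) = 0.3450/(2π·0.0432) = 1.271 m·K/W
ΣR = 7.721×10^-4 + 1.452 + 1.271 = 2.724 m·K/W
Q' = ΔT/ΣR = (442 °C − 26.3 °C)/2.724 = 152.6 W/m
From the inner boundary to the calcium silicate/mineral wool interface, ΣR_partial = 1.453 m·K/W.
T_interface = T_in − Q'·ΣR_partial = 442 °C − (152.6)(1.453) = 220 °C

T = 220 °C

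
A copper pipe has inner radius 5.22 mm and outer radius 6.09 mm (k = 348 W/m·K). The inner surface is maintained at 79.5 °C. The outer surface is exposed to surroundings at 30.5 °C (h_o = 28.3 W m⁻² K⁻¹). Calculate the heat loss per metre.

Q' = 53.1 W/m

Treat each layer as a resistance in series:
  R'_copper = ln(0.00609/0.00522)/(2πk) = 0.1542/(2π·348) = 7.050×10^-5 m·K/W
  R'_conv,out = 1/(2πr h) = 1/(2π·0.00609·28.3) = 0.9235 m·K/W
ΣR = 7.050×10^-5 + 0.9235 = 0.9236 m·K/W
Q' = ΔT/ΣR = (79.5 °C − 30.5 °C)/0.9236 = 53.1 W/m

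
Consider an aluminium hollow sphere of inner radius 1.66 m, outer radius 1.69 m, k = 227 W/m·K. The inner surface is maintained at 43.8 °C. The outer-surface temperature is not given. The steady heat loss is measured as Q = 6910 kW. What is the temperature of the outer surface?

Sum the resistances:
  R_aluminium = (1/1.66 − 1/1.69)/(4πk) = 0.01069/(4π·227) = 3.749×10^-6 K/W
ΣR = 3.749×10^-6 K/W
ΔT = Q·ΣR = 6.91×10^6 × 3.749×10^-6 = 25.91 K
Heat flows outward, so T_out = T_in − ΔT = 43.8 − 25.91 = 17.9 °C

T_out = 17.9 °C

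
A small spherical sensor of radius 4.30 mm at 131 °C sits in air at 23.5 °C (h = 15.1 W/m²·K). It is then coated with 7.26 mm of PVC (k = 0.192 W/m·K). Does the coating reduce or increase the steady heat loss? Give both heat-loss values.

increases: 0.377 → 1.08 W

Critical radius for a sphere: r_cr = 2k/h = 0.0254 m = 2.54 cm.
Outer radius after coating: r₂ = 0.00430 + 0.00726 = 0.01156 m.
Since r₁ < r_cr and r₂ ≤ r_cr, the coating moves toward the maximum at r_cr — heat loss rises.
Bare: R = 1/(4πr₁²h) = 285.0 K/W; Q = 107.5/285.0 = 0.377 W.
Coated: R = R_cond + R_conv = 99.97 K/W; Q = 107.5/99.97 = 1.08 W.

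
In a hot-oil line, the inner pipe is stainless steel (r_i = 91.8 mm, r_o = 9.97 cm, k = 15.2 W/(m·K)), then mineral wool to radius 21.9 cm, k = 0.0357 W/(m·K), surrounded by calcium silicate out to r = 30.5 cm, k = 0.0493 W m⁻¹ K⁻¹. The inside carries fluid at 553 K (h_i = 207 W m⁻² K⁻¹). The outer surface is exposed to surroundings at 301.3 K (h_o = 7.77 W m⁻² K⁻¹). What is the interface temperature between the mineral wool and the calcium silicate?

T = 362.8 K

Resistance network (inner→outer):
  R'_conv,in = 1/(2πr h) = 1/(2π·0.0918·207) = 0.008375 m·K/W
  R'_stainless steel = ln(0.0997/0.0918)/(2πk) = 0.08255/(2π·15.2) = 8.644×10^-4 m·K/W
  R'_mineral wool = ln(0.219/0.0997)/(2πk) = 0.7869/(2π·0.0357) = 3.508 m·K/W
  R'_calcium silicate = ln(0.305/0.219)/(2πk) = 0.3312/(2π·0.0493) = 1.069 m·K/W
  R'_conv,out = 1/(2πr h) = 1/(2π·0.305·7.77) = 0.06716 m·K/W
ΣR = 0.008375 + 8.644×10^-4 + 3.508 + 1.069 + 0.06716 = 4.653 m·K/W
Q' = ΔT/ΣR = (553 K − 301.3 K)/4.653 = 54.09 W/m
From the inner boundary to the mineral wool/calcium silicate interface, ΣR_partial = 3.517 m·K/W.
T_interface = T_in − Q'·ΣR_partial = 553 K − (54.09)(3.517) = 362.8 K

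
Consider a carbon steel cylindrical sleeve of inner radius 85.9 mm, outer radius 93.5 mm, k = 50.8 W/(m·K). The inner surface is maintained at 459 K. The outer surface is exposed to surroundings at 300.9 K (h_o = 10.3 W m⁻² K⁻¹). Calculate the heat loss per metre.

Series thermal resistances, inner to outer:
  R'_carbon steel = ln(0.0935/0.0859)/(2πk) = 0.08478/(2π·50.8) = 2.656×10^-4 m·K/W
  R'_conv,out = 1/(2πr h) = 1/(2π·0.0935·10.3) = 0.1653 m·K/W
ΣR = 2.656×10^-4 + 0.1653 = 0.1656 m·K/W
Q' = ΔT/ΣR = (459 K − 300.9 K)/0.1656 = 955 W/m

Q' = 955 W/m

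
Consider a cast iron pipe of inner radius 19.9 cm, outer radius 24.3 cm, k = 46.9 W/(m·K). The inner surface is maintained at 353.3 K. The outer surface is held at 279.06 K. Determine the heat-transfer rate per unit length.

Q' = 2πk·ΔT/ln(r₂/r₁) = 2π × 46.9 × 74.24 / ln(0.243/0.199) = 1.10×10^5 W/m

Q' = 110 kW/m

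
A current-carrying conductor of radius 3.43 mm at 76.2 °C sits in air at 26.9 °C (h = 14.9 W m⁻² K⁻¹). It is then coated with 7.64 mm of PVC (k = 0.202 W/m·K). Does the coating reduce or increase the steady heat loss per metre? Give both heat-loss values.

Critical radius for a cylinder: r_cr = k/h = 0.0136 m = 1.36 cm.
Outer radius after coating: r₂ = 0.00343 + 0.00764 = 0.01107 m.
Since r₁ < r_cr and r₂ ≤ r_cr, the coating moves toward the maximum at r_cr — heat loss rises.
Bare: R = 1/(2πr₁h) = 3.114 m·K/W; Q = 49.3/3.114 = 15.8 W/m.
Coated: R = R_cond + R_conv = 1.888 m·K/W; Q = 49.3/1.888 = 26.1 W/m.

increases: 15.8 → 26.1 W/m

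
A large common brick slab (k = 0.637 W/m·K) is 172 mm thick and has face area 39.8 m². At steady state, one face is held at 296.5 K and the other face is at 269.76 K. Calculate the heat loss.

Q = 3.94 kW

Q = kA·ΔT/L = 0.637 × 39.8 × |296.5 K − 269.76 K| / 0.172 = 3940 W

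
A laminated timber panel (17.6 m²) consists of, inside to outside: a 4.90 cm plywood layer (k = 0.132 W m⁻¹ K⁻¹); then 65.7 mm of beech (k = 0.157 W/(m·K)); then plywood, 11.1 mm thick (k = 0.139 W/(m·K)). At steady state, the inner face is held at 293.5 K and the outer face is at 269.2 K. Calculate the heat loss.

Q = 492 W

Series thermal resistances, inner to outer:
  R_plywood = L/(kA) = 0.0490/(0.132·17.6) = 0.02109 K/W
  R_beech = L/(kA) = 0.0657/(0.157·17.6) = 0.02378 K/W
  R_plywood = L/(kA) = 0.0111/(0.139·17.6) = 0.004537 K/W
ΣR = 0.02109 + 0.02378 + 0.004537 = 0.04941 K/W
Q = ΔT/ΣR = (293.5 K − 269.2 K)/0.04941 = 492 W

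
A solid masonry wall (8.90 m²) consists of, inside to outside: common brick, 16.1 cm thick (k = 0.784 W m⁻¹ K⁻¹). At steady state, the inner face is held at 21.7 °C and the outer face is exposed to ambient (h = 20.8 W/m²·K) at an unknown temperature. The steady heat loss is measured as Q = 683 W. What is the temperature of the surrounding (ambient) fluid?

T_out = 2.25 °C

Series resistances:
  R_common brick = L/(kA) = 0.161/(0.784·8.90) = 0.02307 K/W
  R_conv,out = 1/(hA) = 1/(20.8·8.90) = 0.005402 K/W
ΣR = 0.02848 K/W
ΔT = Q·ΣR = 683 × 0.02848 = 19.45 K
Heat flows outward, so T_out = T_in − ΔT = 21.7 − 19.45 = 2.25 °C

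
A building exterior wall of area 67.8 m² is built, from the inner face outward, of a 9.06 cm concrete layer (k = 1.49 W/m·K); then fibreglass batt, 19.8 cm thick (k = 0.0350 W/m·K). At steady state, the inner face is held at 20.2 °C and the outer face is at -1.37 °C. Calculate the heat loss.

Resistance network (inner→outer):
  R_concrete = L/(kA) = 0.0906/(1.49·67.8) = 8.968×10^-4 K/W
  R_fibreglass batt = L/(kA) = 0.198/(0.0350·67.8) = 0.08344 K/W
ΣR = 8.968×10^-4 + 0.08344 = 0.08434 K/W
Q = ΔT/ΣR = (20.2 °C − -1.37 °C)/0.08434 = 256 W

Q = 256 W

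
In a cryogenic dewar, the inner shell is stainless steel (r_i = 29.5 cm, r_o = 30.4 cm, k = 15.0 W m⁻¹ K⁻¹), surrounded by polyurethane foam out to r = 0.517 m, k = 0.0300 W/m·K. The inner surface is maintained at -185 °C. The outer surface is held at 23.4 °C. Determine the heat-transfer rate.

Treat each layer as a resistance in series:
  R_stainless steel = (1/0.295 − 1/0.304)/(4πk) = 0.1004/(4π·15.0) = 5.324×10^-4 K/W
  R_polyurethane foam = (1/0.304 − 1/0.517)/(4πk) = 1.355/(4π·0.0300) = 3.595 K/W
ΣR = 5.324×10^-4 + 3.595 = 3.596 K/W
Q = ΔT/ΣR = (-185 °C − 23.4 °C)/3.596 = -58.0 W
(Negative Q ⇒ heat flows inward; heat gain = 58.0 W.)

Q = 58.0 W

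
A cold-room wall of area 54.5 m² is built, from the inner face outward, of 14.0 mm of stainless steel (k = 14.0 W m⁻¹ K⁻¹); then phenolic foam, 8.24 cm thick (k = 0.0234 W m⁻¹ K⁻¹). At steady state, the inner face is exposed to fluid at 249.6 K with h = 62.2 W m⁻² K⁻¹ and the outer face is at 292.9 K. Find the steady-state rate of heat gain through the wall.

Treat each layer as a resistance in series:
  R_conv,in = 1/(hA) = 1/(62.2·54.5) = 2.950×10^-4 K/W
  R_stainless steel = L/(kA) = 0.0140/(14.0·54.5) = 1.835×10^-5 K/W
  R_phenolic foam = L/(kA) = 0.0824/(0.0234·54.5) = 0.06461 K/W
ΣR = 2.950×10^-4 + 1.835×10^-5 + 0.06461 = 0.06492 K/W
Q = ΔT/ΣR = (249.6 K − 292.9 K)/0.06492 = -667 W
(Negative Q ⇒ heat flows inward; heat gain = 667 W.)

Q = 667 W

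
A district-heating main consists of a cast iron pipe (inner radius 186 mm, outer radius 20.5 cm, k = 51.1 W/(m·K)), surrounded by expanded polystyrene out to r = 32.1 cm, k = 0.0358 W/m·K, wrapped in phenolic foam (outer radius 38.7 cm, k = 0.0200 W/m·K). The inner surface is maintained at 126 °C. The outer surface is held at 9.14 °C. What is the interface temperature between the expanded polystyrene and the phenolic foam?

T = 59.1 °C

Series thermal resistances, inner to outer:
  R'_cast iron = ln(0.205/0.186)/(2πk) = 0.09726/(2π·51.1) = 3.029×10^-4 m·K/W
  R'_expanded polystyrene = ln(0.321/0.205)/(2πk) = 0.4484/(2π·0.0358) = 1.994 m·K/W
  R'_phenolic foam = ln(0.387/0.321)/(2πk) = 0.1870/(2π·0.0200) = 1.488 m·K/W
ΣR = 3.029×10^-4 + 1.994 + 1.488 = 3.482 m·K/W
Q' = ΔT/ΣR = (126 °C − 9.14 °C)/3.482 = 33.56 W/m
From the inner boundary to the expanded polystyrene/phenolic foam interface, ΣR_partial = 1.994 m·K/W.
T_interface = T_in − Q'·ΣR_partial = 126 °C − (33.56)(1.994) = 59.1 °C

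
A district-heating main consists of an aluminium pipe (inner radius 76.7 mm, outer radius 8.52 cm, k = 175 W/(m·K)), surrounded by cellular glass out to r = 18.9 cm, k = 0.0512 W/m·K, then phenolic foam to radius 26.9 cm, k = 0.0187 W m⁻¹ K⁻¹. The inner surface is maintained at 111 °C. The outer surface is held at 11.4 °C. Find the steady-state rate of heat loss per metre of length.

Series thermal resistances, inner to outer:
  R'_aluminium = ln(0.0852/0.0767)/(2πk) = 0.1051/(2π·175) = 9.558×10^-5 m·K/W
  R'_cellular glass = ln(0.189/0.0852)/(2πk) = 0.7967/(2π·0.0512) = 2.477 m·K/W
  R'_phenolic foam = ln(0.269/0.189)/(2πk) = 0.3530/(2π·0.0187) = 3.004 m·K/W
ΣR = 9.558×10^-5 + 2.477 + 3.004 = 5.481 m·K/W
Q' = ΔT/ΣR = (111 °C − 11.4 °C)/5.481 = 18.2 W/m

Q' = 18.2 W/m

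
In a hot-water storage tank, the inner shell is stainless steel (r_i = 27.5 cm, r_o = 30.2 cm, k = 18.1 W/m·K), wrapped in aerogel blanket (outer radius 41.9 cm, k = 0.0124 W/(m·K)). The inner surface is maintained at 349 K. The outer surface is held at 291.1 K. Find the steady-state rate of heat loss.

Q = 9.76 W

Resistance network (inner→outer):
  R_stainless steel = (1/0.275 − 1/0.302)/(4πk) = 0.3251/(4π·18.1) = 0.001429 K/W
  R_aerogel blanket = (1/0.302 − 1/0.419)/(4πk) = 0.9246/(4π·0.0124) = 5.934 K/W
ΣR = 0.001429 + 5.934 = 5.935 K/W
Q = ΔT/ΣR = (349 K − 291.1 K)/5.935 = 9.76 W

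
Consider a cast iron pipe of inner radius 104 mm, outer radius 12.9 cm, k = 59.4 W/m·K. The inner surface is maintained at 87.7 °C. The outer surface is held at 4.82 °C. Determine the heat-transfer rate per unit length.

Q' = 2πk·ΔT/ln(r₂/r₁) = 2π × 59.4 × 82.88 / ln(0.129/0.104) = 1.44×10^5 W/m

Q' = 1.44×10^5 W/m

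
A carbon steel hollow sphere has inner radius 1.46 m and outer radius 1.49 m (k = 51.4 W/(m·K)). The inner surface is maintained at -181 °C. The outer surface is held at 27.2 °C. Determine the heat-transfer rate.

Q = 4πk·ΔT/(1/r₁ − 1/r₂) = 4π × 51.4 × 208.2 / (1/1.46 − 1/1.49) = 9.75×10^6 W

Q = 9.75×10^6 W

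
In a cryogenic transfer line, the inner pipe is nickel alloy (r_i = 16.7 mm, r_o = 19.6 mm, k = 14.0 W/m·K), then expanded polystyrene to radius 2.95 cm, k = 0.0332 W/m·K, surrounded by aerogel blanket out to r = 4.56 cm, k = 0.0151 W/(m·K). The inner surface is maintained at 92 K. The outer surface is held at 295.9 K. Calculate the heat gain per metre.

Treat each layer as a resistance in series:
  R'_nickel alloy = ln(0.0196/0.0167)/(2πk) = 0.1601/(2π·14.0) = 0.001820 m·K/W
  R'_expanded polystyrene = ln(0.0295/0.0196)/(2πk) = 0.4089/(2π·0.0332) = 1.960 m·K/W
  R'_aerogel blanket = ln(0.0456/0.0295)/(2πk) = 0.4355/(2π·0.0151) = 4.590 m·K/W
ΣR = 0.001820 + 1.960 + 4.590 = 6.552 m·K/W
Q' = ΔT/ΣR = (92 K − 295.9 K)/6.552 = -31.1 W/m
(Negative Q' ⇒ heat flows inward; heat gain = 31.1 W/m.)

Q' = 31.1 W/m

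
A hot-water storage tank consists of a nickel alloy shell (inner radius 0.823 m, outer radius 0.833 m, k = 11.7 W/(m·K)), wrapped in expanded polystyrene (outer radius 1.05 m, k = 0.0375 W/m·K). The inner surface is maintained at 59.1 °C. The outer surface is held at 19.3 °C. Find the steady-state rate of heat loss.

Q = 75.6 W

Treat each layer as a resistance in series:
  R_nickel alloy = (1/0.823 − 1/0.833)/(4πk) = 0.01459/(4π·11.7) = 9.921×10^-5 K/W
  R_expanded polystyrene = (1/0.833 − 1/1.05)/(4πk) = 0.2481/(4π·0.0375) = 0.5265 K/W
ΣR = 9.921×10^-5 + 0.5265 = 0.5266 K/W
Q = ΔT/ΣR = (59.1 °C − 19.3 °C)/0.5266 = 75.6 W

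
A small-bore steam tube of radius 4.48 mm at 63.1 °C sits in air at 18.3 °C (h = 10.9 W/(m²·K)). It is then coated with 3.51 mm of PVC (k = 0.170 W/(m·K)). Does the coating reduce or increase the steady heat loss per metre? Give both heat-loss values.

Critical radius for a cylinder: r_cr = k/h = 0.0156 m = 1.56 cm.
Outer radius after coating: r₂ = 0.00448 + 0.00351 = 0.00799 m.
Since r₁ < r_cr and r₂ ≤ r_cr, the coating moves toward the maximum at r_cr — heat loss rises.
Bare: R = 1/(2πr₁h) = 3.259 m·K/W; Q = 44.8/3.259 = 13.7 W/m.
Coated: R = R_cond + R_conv = 2.369 m·K/W; Q = 44.8/2.369 = 18.9 W/m.

increases: 13.7 → 18.9 W/m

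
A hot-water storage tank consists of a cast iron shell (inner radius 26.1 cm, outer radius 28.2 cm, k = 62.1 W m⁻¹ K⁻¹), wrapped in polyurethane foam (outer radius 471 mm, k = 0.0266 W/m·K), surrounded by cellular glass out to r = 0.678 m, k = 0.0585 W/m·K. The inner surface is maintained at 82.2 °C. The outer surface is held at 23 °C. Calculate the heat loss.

Resistance network (inner→outer):
  R_cast iron = (1/0.261 − 1/0.282)/(4πk) = 0.2853/(4π·62.1) = 3.656×10^-4 K/W
  R_polyurethane foam = (1/0.282 − 1/0.471)/(4πk) = 1.423/(4π·0.0266) = 4.257 K/W
  R_cellular glass = (1/0.471 − 1/0.678)/(4πk) = 0.6482/(4π·0.0585) = 0.8818 K/W
ΣR = 3.656×10^-4 + 4.257 + 0.8818 = 5.139 K/W
Q = ΔT/ΣR = (82.2 °C − 23 °C)/5.139 = 11.5 W

Q = 11.5 W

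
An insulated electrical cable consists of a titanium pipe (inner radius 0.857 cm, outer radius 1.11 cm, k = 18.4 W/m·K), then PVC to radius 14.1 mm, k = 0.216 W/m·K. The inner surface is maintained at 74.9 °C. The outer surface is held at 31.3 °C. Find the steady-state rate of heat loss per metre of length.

Q' = 244 W/m

Treat each layer as a resistance in series:
  R'_titanium = ln(0.0111/0.00857)/(2πk) = 0.2587/(2π·18.4) = 0.002237 m·K/W
  R'_PVC = ln(0.0141/0.0111)/(2πk) = 0.2392/(2π·0.216) = 0.1763 m·K/W
ΣR = 0.002237 + 0.1763 = 0.1785 m·K/W
Q' = ΔT/ΣR = (74.9 °C − 31.3 °C)/0.1785 = 244 W/m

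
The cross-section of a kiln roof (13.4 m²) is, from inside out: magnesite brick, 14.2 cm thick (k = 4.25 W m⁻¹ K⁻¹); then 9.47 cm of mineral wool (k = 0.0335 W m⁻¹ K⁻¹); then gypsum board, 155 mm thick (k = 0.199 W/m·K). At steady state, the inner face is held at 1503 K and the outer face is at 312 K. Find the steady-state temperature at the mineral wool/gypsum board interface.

T = 567 K

Resistance network (inner→outer):
  R_magnesite brick = L/(kA) = 0.142/(4.25·13.4) = 0.002493 K/W
  R_mineral wool = L/(kA) = 0.0947/(0.0335·13.4) = 0.2110 K/W
  R_gypsum board = L/(kA) = 0.155/(0.199·13.4) = 0.05813 K/W
ΣR = 0.002493 + 0.2110 + 0.05813 = 0.2716 K/W
Q = ΔT/ΣR = (1503 K − 312 K)/0.2716 = 4385 W
From the inner boundary to the mineral wool/gypsum board interface, ΣR_partial = 0.2135 K/W.
T_interface = T_in − Q·ΣR_partial = 1503 K − (4385)(0.2135) = 567 K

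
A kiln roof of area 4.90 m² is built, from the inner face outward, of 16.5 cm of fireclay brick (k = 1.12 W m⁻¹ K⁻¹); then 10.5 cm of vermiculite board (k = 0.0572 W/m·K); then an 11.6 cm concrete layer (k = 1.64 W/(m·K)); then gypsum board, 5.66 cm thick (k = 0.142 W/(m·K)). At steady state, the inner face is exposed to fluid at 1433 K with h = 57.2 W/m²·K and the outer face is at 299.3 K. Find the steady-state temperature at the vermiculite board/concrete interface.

Resistance network (inner→outer):
  R_conv,in = 1/(hA) = 1/(57.2·4.90) = 0.003568 K/W
  R_fireclay brick = L/(kA) = 0.165/(1.12·4.90) = 0.03007 K/W
  R_vermiculite board = L/(kA) = 0.105/(0.0572·4.90) = 0.3746 K/W
  R_concrete = L/(kA) = 0.116/(1.64·4.90) = 0.01444 K/W
  R_gypsum board = L/(kA) = 0.0566/(0.142·4.90) = 0.08135 K/W
ΣR = 0.003568 + 0.03007 + 0.3746 + 0.01444 + 0.08135 = 0.5040 K/W
Q = ΔT/ΣR = (1433 K − 299.3 K)/0.5040 = 2249 W
From the inner boundary to the vermiculite board/concrete interface, ΣR_partial = 0.4082 K/W.
T_interface = T_in − Q·ΣR_partial = 1433 K − (2249)(0.4082) = 515 K

T = 515 K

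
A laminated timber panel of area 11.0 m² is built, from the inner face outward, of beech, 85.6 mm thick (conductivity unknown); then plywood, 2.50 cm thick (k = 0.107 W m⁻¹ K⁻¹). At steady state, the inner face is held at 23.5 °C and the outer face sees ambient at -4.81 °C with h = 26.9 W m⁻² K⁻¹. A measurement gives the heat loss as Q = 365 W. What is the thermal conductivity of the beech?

ΣR = ΔT/Q = |23.5 − -4.81|/365 = 0.07756 K/W
Known resistances:
  R_plywood = L/(kA) = 0.0250/(0.107·11.0) = 0.02124 K/W
  R_conv,out = 1/(hA) = 1/(26.9·11.0) = 0.003380 K/W
R_beech = ΣR − ΣR_known = 0.07756 − 0.02462 = 0.05294 K/W
L/(kA) = 0.05294 ⇒ k = 0.0856/(0.05294·11.0) = 0.147 W/m·K

k = 0.147 W/m·K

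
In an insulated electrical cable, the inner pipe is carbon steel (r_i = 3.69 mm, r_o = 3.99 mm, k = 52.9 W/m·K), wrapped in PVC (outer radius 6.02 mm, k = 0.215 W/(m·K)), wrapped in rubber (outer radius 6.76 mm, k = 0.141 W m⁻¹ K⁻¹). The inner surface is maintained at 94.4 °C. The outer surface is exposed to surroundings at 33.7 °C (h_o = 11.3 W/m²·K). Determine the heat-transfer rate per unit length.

Series thermal resistances, inner to outer:
  R'_carbon steel = ln(0.00399/0.00369)/(2πk) = 0.07816/(2π·52.9) = 2.352×10^-4 m·K/W
  R'_PVC = ln(0.00602/0.00399)/(2πk) = 0.4113/(2π·0.215) = 0.3045 m·K/W
  R'_rubber = ln(0.00676/0.00602)/(2πk) = 0.1159/(2π·0.141) = 0.1309 m·K/W
  R'_conv,out = 1/(2πr h) = 1/(2π·0.00676·11.3) = 2.084 m·K/W
ΣR = 2.352×10^-4 + 0.3045 + 0.1309 + 2.084 = 2.520 m·K/W
Q' = ΔT/ΣR = (94.4 °C − 33.7 °C)/2.520 = 24.1 W/m

Q' = 24.1 W/m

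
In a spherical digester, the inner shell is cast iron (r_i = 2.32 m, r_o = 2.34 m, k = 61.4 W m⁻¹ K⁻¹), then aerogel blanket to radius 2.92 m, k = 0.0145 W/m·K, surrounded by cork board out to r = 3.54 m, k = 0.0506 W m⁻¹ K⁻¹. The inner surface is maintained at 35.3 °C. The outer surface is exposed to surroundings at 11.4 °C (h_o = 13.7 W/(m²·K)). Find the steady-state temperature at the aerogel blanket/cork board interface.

Series thermal resistances, inner to outer:
  R_cast iron = (1/2.32 − 1/2.34)/(4πk) = 0.003684/(4π·61.4) = 4.775×10^-6 K/W
  R_aerogel blanket = (1/2.34 − 1/2.92)/(4πk) = 0.08488/(4π·0.0145) = 0.4659 K/W
  R_cork board = (1/2.92 − 1/3.54)/(4πk) = 0.05998/(4π·0.0506) = 0.09433 K/W
  R_conv,out = 1/(4πr²h) = 1/(4π·3.54²·13.7) = 4.635×10^-4 K/W
ΣR = 4.775×10^-6 + 0.4659 + 0.09433 + 4.635×10^-4 = 0.5607 K/W
Q = ΔT/ΣR = (35.3 °C − 11.4 °C)/0.5607 = 42.63 W
From the inner boundary to the aerogel blanket/cork board interface, ΣR_partial = 0.4659 K/W.
T_interface = T_in − Q·ΣR_partial = 35.3 °C − (42.63)(0.4659) = 15.4 °C

T = 15.4 °C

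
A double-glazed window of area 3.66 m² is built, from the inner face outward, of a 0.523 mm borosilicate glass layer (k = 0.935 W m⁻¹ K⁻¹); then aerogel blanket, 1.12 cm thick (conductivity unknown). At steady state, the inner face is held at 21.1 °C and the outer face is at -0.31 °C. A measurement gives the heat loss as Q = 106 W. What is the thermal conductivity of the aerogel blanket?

k = 0.0152 W/m·K

ΣR = ΔT/Q = |21.1 − -0.31|/106 = 0.2020 K/W
Known resistances:
  R_borosilicate glass = L/(kA) = 5.23×10^-4/(0.935·3.66) = 1.528×10^-4 K/W
R_aerogel blanket = ΣR − ΣR_known = 0.2020 − 1.528×10^-4 = 0.2018 K/W
L/(kA) = 0.2018 ⇒ k = 0.0112/(0.2018·3.66) = 0.0152 W/m·K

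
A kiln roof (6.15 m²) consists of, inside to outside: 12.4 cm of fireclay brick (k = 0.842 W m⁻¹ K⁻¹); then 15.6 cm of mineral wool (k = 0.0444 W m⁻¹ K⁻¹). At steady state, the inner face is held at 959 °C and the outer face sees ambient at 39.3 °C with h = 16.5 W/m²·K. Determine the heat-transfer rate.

Treat each layer as a resistance in series:
  R_fireclay brick = L/(kA) = 0.124/(0.842·6.15) = 0.02395 K/W
  R_mineral wool = L/(kA) = 0.156/(0.0444·6.15) = 0.5713 K/W
  R_conv,out = 1/(hA) = 1/(16.5·6.15) = 0.009855 K/W
ΣR = 0.02395 + 0.5713 + 0.009855 = 0.6051 K/W
Q = ΔT/ΣR = (959 °C − 39.3 °C)/0.6051 = 1520 W

Q = 1520 W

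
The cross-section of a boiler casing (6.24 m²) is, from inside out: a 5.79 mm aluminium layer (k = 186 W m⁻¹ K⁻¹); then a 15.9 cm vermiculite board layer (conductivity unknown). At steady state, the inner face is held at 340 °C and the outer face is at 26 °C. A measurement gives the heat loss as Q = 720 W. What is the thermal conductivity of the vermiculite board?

k = 0.0584 W/m·K

ΣR = ΔT/Q = |340 − 26|/720 = 0.4361 K/W
Known resistances:
  R_aluminium = L/(kA) = 0.00579/(186·6.24) = 4.989×10^-6 K/W
R_vermiculite board = ΣR − ΣR_known = 0.4361 − 4.989×10^-6 = 0.4361 K/W
L/(kA) = 0.4361 ⇒ k = 0.159/(0.4361·6.24) = 0.0584 W/m·K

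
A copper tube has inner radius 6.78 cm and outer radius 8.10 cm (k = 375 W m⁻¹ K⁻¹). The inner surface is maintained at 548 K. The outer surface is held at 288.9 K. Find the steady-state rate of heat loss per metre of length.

Q' = 2πk·ΔT/ln(r₂/r₁) = 2π × 375 × 259.1 / ln(0.0810/0.0678) = 3.43×10^6 W/m

Q' = 3430 kW/m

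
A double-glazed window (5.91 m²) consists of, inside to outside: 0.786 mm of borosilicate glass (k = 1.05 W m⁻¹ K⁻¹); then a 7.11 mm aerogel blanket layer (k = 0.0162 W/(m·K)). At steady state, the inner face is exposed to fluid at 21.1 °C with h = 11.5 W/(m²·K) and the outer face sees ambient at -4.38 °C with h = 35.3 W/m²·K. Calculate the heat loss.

Q = 271 W

Resistance network (inner→outer):
  R_conv,in = 1/(hA) = 1/(11.5·5.91) = 0.01471 K/W
  R_borosilicate glass = L/(kA) = 7.86×10^-4/(1.05·5.91) = 1.267×10^-4 K/W
  R_aerogel blanket = L/(kA) = 0.00711/(0.0162·5.91) = 0.07426 K/W
  R_conv,out = 1/(hA) = 1/(35.3·5.91) = 0.004793 K/W
ΣR = 0.01471 + 1.267×10^-4 + 0.07426 + 0.004793 = 0.09389 K/W
Q = ΔT/ΣR = (21.1 °C − -4.38 °C)/0.09389 = 271 W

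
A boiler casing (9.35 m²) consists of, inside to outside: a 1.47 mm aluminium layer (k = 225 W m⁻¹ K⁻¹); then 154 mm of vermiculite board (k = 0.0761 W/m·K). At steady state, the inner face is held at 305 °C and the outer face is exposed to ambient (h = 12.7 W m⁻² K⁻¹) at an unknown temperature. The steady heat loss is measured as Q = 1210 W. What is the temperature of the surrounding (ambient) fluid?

Series resistances:
  R_aluminium = L/(kA) = 0.00147/(225·9.35) = 6.988×10^-7 K/W
  R_vermiculite board = L/(kA) = 0.154/(0.0761·9.35) = 0.2164 K/W
  R_conv,out = 1/(hA) = 1/(12.7·9.35) = 0.008421 K/W
ΣR = 0.2249 K/W
ΔT = Q·ΣR = 1210 × 0.2249 = 272.1 K
Heat flows outward, so T_out = T_in − ΔT = 305 − 272.1 = 32.9 °C

T_out = 32.9 °C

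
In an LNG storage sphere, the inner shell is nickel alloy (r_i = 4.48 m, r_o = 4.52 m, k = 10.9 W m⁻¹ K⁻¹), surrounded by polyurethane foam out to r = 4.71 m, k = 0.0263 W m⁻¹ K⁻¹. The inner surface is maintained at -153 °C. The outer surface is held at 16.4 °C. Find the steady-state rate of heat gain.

Q = 6.27 kW

Treat each layer as a resistance in series:
  R_nickel alloy = (1/4.48 − 1/4.52)/(4πk) = 0.001975/(4π·10.9) = 1.442×10^-5 K/W
  R_polyurethane foam = (1/4.52 − 1/4.71)/(4πk) = 0.008925/(4π·0.0263) = 0.02700 K/W
ΣR = 1.442×10^-5 + 0.02700 = 0.02701 K/W
Q = ΔT/ΣR = (-153 °C − 16.4 °C)/0.02701 = -6270 W
(Negative Q ⇒ heat flows inward; heat gain = 6270 W.)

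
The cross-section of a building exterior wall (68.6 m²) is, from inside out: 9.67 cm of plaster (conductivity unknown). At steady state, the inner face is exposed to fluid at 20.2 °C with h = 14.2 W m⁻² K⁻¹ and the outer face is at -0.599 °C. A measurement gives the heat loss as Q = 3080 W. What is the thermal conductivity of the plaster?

ΣR = ΔT/Q = |20.2 − -0.599|/3080 = 0.006753 K/W
Known resistances:
  R_conv,in = 1/(hA) = 1/(14.2·68.6) = 0.001027 K/W
R_plaster = ΣR − ΣR_known = 0.006753 − 0.001027 = 0.005726 K/W
L/(kA) = 0.005726 ⇒ k = 0.0967/(0.005726·68.6) = 0.246 W/m·K

k = 0.246 W/m·K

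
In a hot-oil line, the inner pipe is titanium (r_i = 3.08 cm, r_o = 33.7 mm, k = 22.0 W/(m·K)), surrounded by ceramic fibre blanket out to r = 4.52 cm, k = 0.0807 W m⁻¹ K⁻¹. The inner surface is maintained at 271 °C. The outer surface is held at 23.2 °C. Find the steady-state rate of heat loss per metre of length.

Q' = 427 W/m

Series thermal resistances, inner to outer:
  R'_titanium = ln(0.0337/0.0308)/(2πk) = 0.08998/(2π·22.0) = 6.510×10^-4 m·K/W
  R'_ceramic fibre blanket = ln(0.0452/0.0337)/(2πk) = 0.2936/(2π·0.0807) = 0.5790 m·K/W
ΣR = 6.510×10^-4 + 0.5790 = 0.5797 m·K/W
Q' = ΔT/ΣR = (271 °C − 23.2 °C)/0.5797 = 427 W/m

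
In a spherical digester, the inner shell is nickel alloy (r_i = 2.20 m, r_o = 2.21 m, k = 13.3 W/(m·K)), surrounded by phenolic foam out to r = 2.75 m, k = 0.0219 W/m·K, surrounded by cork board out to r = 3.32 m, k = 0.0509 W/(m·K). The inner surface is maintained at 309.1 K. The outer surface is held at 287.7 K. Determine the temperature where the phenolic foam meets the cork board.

Resistance network (inner→outer):
  R_nickel alloy = (1/2.20 − 1/2.21)/(4πk) = 0.002057/(4π·13.3) = 1.231×10^-5 K/W
  R_phenolic foam = (1/2.21 − 1/2.75)/(4πk) = 0.08885/(4π·0.0219) = 0.3229 K/W
  R_cork board = (1/2.75 − 1/3.32)/(4πk) = 0.06243/(4π·0.0509) = 0.09761 K/W
ΣR = 1.231×10^-5 + 0.3229 + 0.09761 = 0.4205 K/W
Q = ΔT/ΣR = (309.1 K − 287.7 K)/0.4205 = 50.89 W
From the inner boundary to the phenolic foam/cork board interface, ΣR_partial = 0.3229 K/W.
T_interface = T_in − Q·ΣR_partial = 309.1 K − (50.89)(0.3229) = 292.7 K

T = 292.7 K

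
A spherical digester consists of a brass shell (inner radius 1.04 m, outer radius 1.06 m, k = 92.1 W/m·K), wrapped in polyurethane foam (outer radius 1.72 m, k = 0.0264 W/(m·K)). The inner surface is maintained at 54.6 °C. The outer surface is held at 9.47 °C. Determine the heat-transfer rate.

Treat each layer as a resistance in series:
  R_brass = (1/1.04 − 1/1.06)/(4πk) = 0.01814/(4π·92.1) = 1.568×10^-5 K/W
  R_polyurethane foam = (1/1.06 − 1/1.72)/(4πk) = 0.3620/(4π·0.0264) = 1.091 K/W
ΣR = 1.568×10^-5 + 1.091 = 1.091 K/W
Q = ΔT/ΣR = (54.6 °C − 9.47 °C)/1.091 = 41.4 W

Q = 41.4 W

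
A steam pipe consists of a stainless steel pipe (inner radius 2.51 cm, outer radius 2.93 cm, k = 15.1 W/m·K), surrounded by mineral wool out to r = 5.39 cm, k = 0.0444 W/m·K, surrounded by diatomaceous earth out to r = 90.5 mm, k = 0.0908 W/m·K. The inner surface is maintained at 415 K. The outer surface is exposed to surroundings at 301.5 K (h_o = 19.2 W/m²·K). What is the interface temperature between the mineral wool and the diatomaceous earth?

T = 337.1 K

Resistance network (inner→outer):
  R'_stainless steel = ln(0.0293/0.0251)/(2πk) = 0.1547/(2π·15.1) = 0.001631 m·K/W
  R'_mineral wool = ln(0.0539/0.0293)/(2πk) = 0.6095/(2π·0.0444) = 2.185 m·K/W
  R'_diatomaceous earth = ln(0.0905/0.0539)/(2πk) = 0.5182/(2π·0.0908) = 0.9083 m·K/W
  R'_conv,out = 1/(2πr h) = 1/(2π·0.0905·19.2) = 0.09159 m·K/W
ΣR = 0.001631 + 2.185 + 0.9083 + 0.09159 = 3.187 m·K/W
Q' = ΔT/ΣR = (415 K − 301.5 K)/3.187 = 35.61 W/m
From the inner boundary to the mineral wool/diatomaceous earth interface, ΣR_partial = 2.187 m·K/W.
T_interface = T_in − Q'·ΣR_partial = 415 K − (35.61)(2.187) = 337.1 K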